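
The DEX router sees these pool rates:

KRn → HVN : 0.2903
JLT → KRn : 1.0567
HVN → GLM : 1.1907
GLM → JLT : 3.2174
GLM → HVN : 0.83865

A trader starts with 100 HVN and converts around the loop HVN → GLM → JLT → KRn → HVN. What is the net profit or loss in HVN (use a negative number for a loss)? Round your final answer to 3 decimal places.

100 HVN × 1.1907 = 119.07 GLM
119.07 GLM × 3.2174 = 383.095818 JLT
383.095818 JLT × 1.0567 = 404.8173508806 KRn
404.8173508806 KRn × 0.2903 = 117.51847696063818 HVN
Net change: 117.51847696063818 − 100 = 17.51847696063818 HVN

17.518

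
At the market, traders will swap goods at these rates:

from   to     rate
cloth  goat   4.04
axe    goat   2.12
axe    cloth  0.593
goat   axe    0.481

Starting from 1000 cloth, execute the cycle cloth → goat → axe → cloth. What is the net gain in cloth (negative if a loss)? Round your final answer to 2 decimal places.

1000 cloth × 4.04 = 4040 goat
4040 goat × 0.481 = 1943.24 axe
1943.24 axe × 0.593 = 1152.34132 cloth
Net change: 1152.34132 − 1000 = 152.34132 cloth

152.34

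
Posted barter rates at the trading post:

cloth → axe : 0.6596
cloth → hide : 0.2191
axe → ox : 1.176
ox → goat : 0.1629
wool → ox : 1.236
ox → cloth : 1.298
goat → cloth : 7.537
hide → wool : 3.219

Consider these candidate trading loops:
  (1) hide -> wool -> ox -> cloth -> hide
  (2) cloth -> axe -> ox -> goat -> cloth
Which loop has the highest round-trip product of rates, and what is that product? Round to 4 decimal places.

(1) 3.219 × 1.236 × 1.298 × 0.2191 = 1.13151
(2) 0.6596 × 1.176 × 0.1629 × 7.537 = 0.95237
Highest is cycle (1) at 1.1315 (>1, arbitrage).

1.1315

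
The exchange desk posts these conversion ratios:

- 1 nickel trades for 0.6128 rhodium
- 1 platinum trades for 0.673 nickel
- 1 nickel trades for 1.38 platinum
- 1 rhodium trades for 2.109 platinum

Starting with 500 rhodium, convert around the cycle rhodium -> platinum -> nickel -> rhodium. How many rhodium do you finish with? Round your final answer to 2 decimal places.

500 rhodium × 2.109 = 1054.5 platinum
1054.5 platinum × 0.673 = 709.6785 nickel
709.6785 nickel × 0.6128 = 434.8909848 rhodium

434.89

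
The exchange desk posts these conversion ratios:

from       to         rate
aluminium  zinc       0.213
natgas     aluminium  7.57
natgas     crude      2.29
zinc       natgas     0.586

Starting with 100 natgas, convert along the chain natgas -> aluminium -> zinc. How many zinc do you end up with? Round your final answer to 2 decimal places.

100 natgas × 7.57 = 757 aluminium
757 aluminium × 0.213 = 161.241 zinc

161.24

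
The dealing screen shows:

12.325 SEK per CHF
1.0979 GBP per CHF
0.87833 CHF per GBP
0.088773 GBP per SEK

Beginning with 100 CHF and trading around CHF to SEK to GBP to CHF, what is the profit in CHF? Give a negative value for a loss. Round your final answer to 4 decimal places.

-3.8995

100 CHF × 12.325 = 1232.5 SEK
1232.5 SEK × 0.088773 = 109.4127225 GBP
109.4127225 GBP × 0.87833 = 96.100476553425 CHF
Net change: 96.100476553425 − 100 = -3.899523446575 CHF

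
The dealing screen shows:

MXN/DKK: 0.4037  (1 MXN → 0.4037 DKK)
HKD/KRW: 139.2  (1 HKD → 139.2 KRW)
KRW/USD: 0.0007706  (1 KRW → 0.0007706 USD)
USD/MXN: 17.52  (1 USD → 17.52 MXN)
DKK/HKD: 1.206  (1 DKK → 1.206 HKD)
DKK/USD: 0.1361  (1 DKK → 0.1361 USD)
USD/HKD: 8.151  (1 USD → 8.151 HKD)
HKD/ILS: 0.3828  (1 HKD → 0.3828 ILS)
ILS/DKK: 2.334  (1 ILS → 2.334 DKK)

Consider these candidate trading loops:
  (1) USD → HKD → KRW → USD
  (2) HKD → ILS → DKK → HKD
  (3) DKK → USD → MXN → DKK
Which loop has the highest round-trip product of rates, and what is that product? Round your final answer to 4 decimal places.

(1) 8.151 × 139.2 × 0.0007706 = 0.87434
(2) 0.3828 × 2.334 × 1.206 = 1.07751
(3) 0.1361 × 17.52 × 0.4037 = 0.96261
Highest is cycle (2) at 1.0775 (>1, arbitrage).

1.0775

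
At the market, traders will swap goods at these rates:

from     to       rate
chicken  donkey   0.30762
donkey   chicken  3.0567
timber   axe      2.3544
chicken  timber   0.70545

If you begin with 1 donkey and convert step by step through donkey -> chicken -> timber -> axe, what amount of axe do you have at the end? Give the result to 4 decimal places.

1 donkey × 3.0567 = 3.0567 chicken
3.0567 chicken × 0.70545 = 2.156349015 timber
2.156349015 timber × 2.3544 = 5.076908120916 axe

5.0769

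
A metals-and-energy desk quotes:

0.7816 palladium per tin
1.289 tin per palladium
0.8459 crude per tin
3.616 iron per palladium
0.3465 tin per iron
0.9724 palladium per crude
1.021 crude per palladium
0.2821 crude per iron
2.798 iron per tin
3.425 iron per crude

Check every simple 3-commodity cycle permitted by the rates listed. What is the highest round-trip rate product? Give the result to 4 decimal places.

1.0603

palladium→tin→crude→palladium: 1.289 × 0.8459 × 0.9724 = 1.06027
iron→tin→crude→iron: 0.3465 × 0.8459 × 3.425 = 1.00388
palladium→iron→crude→palladium: 3.616 × 0.2821 × 0.9724 = 0.99192
palladium→iron→tin→palladium: 3.616 × 0.3465 × 0.7816 = 0.97930
Maximum is palladium→tin→crude→palladium at 1.0603; arbitrage exists.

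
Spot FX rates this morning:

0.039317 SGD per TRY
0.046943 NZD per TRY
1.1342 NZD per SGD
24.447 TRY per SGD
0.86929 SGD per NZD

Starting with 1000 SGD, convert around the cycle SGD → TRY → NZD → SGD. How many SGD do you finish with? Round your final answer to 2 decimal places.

997.61

1000 SGD × 24.447 = 24447 TRY
24447 TRY × 0.046943 = 1147.615521 NZD
1147.615521 NZD × 0.86929 = 997.61069625009 SGD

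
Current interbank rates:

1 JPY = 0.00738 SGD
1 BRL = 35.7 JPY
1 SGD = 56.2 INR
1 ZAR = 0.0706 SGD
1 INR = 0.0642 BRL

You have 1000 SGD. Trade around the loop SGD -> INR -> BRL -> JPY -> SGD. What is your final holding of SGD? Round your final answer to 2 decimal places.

1000 SGD × 56.2 = 56200 INR
56200 INR × 0.0642 = 3608.04 BRL
3608.04 BRL × 35.7 = 128807.028 JPY
128807.028 JPY × 0.00738 = 950.59586664 SGD

950.60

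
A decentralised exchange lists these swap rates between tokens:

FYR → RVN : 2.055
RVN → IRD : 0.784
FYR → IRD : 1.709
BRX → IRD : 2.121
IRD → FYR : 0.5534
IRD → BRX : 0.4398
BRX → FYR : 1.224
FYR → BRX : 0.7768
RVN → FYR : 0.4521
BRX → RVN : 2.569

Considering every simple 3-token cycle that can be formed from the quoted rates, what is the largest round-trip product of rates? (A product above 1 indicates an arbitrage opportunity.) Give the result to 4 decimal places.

IRD→BRX→FYR→IRD: 0.4398 × 1.224 × 1.709 = 0.91998
IRD→FYR→BRX→IRD: 0.5534 × 0.7768 × 2.121 = 0.91178
FYR→BRX→RVN→FYR: 0.7768 × 2.569 × 0.4521 = 0.90221
IRD→FYR→RVN→IRD: 0.5534 × 2.055 × 0.784 = 0.89159
IRD→BRX→RVN→IRD: 0.4398 × 2.569 × 0.784 = 0.88580
Maximum is IRD→BRX→FYR→IRD at 0.9200; no arbitrage — every cycle loses value.

0.9200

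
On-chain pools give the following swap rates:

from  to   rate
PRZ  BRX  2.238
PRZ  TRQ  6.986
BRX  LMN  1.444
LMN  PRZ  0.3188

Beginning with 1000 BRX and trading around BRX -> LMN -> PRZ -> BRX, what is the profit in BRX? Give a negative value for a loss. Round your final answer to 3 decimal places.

30.257

1000 BRX × 1.444 = 1444 LMN
1444 LMN × 0.3188 = 460.3472 PRZ
460.3472 PRZ × 2.238 = 1030.2570336 BRX
Net change: 1030.2570336 − 1000 = 30.2570336 BRX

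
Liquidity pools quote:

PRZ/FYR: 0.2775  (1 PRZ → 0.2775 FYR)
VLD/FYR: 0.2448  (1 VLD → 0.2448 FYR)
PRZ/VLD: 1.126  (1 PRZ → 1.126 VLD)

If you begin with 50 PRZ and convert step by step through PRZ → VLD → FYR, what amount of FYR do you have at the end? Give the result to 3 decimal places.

50 PRZ × 1.126 = 56.3 VLD
56.3 VLD × 0.2448 = 13.78224 FYR

13.782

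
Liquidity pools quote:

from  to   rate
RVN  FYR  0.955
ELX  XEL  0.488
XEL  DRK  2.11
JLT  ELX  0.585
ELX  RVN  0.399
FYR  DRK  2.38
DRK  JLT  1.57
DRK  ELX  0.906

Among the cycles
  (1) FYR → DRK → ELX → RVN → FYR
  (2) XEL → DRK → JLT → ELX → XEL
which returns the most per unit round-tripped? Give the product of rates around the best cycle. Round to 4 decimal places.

0.9457

(1) 2.38 × 0.906 × 0.399 × 0.955 = 0.82164
(2) 2.11 × 1.57 × 0.585 × 0.488 = 0.94571
Highest is cycle (2) at 0.9457 (≤1, no arbitrage).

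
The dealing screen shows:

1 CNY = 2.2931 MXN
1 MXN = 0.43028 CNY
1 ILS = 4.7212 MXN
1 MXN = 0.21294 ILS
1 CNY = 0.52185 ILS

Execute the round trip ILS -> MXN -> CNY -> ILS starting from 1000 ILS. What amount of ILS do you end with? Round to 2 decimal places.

1000 ILS × 4.7212 = 4721.2 MXN
4721.2 MXN × 0.43028 = 2031.437936 CNY
2031.437936 CNY × 0.52185 = 1060.1058869016 ILS

1060.11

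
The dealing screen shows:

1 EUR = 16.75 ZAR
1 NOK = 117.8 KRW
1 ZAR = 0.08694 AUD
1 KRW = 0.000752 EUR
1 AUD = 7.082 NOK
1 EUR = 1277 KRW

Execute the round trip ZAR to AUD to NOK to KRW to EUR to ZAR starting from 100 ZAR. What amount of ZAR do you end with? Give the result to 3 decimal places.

91.359

100 ZAR × 0.08694 = 8.694 AUD
8.694 AUD × 7.082 = 61.570908 NOK
61.570908 NOK × 117.8 = 7253.0529624 KRW
7253.0529624 KRW × 0.000752 = 5.4542958277248 EUR
5.4542958277248 EUR × 16.75 = 91.3594551143904 ZAR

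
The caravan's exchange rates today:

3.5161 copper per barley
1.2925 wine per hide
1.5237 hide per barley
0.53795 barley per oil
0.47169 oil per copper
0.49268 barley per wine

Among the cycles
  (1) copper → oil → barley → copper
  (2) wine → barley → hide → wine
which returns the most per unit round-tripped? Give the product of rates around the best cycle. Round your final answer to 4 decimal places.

0.9703

(1) 0.47169 × 0.53795 × 3.5161 = 0.89220
(2) 0.49268 × 1.5237 × 1.2925 = 0.97028
Highest is cycle (2) at 0.9703 (≤1, no arbitrage).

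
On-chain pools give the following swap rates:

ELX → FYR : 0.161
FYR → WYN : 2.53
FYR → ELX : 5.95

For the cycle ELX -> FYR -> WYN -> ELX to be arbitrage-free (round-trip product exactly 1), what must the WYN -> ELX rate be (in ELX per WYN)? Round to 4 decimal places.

Known legs of the cycle: 0.161 × 2.53 = 0.40733
For no arbitrage the full-cycle product must be 1, so the missing rate is 1 / 0.40733 ≈ 2.455012.

2.4550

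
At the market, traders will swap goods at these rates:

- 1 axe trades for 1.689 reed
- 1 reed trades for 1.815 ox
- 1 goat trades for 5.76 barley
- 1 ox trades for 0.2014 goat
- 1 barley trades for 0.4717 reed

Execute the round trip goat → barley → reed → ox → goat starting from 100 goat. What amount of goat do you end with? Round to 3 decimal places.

99.317

100 goat × 5.76 = 576 barley
576 barley × 0.4717 = 271.6992 reed
271.6992 reed × 1.815 = 493.134048 ox
493.134048 ox × 0.2014 = 99.3171972672 goat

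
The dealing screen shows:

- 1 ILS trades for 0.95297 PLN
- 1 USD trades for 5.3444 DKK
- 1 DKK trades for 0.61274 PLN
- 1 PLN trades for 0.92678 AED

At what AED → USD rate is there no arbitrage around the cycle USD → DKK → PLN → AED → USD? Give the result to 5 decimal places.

Known legs of the cycle: 5.3444 × 0.61274 × 0.92678 = 3.03495209702768
For no arbitrage the full-cycle product must be 1, so the missing rate is 1 / 3.03495209702768 ≈ 0.3294945.

0.32949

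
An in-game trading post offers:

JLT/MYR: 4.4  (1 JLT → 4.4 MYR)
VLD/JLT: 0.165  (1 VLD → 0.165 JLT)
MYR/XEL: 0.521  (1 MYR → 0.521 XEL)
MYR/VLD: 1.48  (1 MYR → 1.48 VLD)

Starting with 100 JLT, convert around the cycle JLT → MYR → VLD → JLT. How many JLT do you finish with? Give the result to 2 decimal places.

100 JLT × 4.4 = 440 MYR
440 MYR × 1.48 = 651.2 VLD
651.2 VLD × 0.165 = 107.448 JLT

107.45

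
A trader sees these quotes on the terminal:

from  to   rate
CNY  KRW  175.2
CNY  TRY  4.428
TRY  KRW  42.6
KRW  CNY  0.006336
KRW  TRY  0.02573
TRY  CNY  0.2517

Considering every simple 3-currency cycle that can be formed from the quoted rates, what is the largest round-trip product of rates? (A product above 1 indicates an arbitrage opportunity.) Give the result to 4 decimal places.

KRW→CNY→TRY→KRW: 0.006336 × 4.428 × 42.6 = 1.19518
KRW→TRY→CNY→KRW: 0.02573 × 0.2517 × 175.2 = 1.13464
Maximum is KRW→CNY→TRY→KRW at 1.1952; arbitrage exists.

1.1952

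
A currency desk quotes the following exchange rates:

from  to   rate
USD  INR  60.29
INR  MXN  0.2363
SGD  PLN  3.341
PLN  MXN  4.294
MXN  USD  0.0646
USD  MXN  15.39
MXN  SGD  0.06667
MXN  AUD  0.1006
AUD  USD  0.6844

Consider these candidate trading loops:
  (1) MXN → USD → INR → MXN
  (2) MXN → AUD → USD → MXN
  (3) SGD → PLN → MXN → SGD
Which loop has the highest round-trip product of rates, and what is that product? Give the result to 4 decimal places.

1.0596

(1) 0.0646 × 60.29 × 0.2363 = 0.92033
(2) 0.1006 × 0.6844 × 15.39 = 1.05961
(3) 3.341 × 4.294 × 0.06667 = 0.95646
Highest is cycle (2) at 1.0596 (>1, arbitrage).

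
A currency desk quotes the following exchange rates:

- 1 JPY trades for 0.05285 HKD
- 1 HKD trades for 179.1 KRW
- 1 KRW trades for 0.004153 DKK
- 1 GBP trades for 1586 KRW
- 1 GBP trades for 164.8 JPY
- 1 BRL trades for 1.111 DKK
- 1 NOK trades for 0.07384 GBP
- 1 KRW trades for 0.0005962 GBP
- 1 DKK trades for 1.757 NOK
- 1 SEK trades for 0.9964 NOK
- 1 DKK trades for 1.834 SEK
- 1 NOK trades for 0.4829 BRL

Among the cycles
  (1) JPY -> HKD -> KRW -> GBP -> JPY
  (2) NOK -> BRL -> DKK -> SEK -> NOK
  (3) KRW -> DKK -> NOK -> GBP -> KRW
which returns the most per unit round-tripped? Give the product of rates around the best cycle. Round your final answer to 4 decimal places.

0.9804

(1) 0.05285 × 179.1 × 0.0005962 × 164.8 = 0.93001
(2) 0.4829 × 1.111 × 1.834 × 0.9964 = 0.98040
(3) 0.004153 × 1.757 × 0.07384 × 1586 = 0.85453
Highest is cycle (2) at 0.9804 (≤1, no arbitrage).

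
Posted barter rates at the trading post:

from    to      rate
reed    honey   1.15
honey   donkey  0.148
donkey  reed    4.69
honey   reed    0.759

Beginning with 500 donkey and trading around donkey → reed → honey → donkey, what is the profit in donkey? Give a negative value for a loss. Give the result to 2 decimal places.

500 donkey × 4.69 = 2345 reed
2345 reed × 1.15 = 2696.75 honey
2696.75 honey × 0.148 = 399.119 donkey
Net change: 399.119 − 500 = -100.881 donkey

-100.88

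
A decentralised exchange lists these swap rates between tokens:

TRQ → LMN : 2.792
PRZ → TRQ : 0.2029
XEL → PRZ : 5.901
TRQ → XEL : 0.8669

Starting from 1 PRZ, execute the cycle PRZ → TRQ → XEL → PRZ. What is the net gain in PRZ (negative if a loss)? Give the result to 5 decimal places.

0.03795

1 PRZ × 0.2029 = 0.2029 TRQ
0.2029 TRQ × 0.8669 = 0.17589401 XEL
0.17589401 XEL × 5.901 = 1.03795055301 PRZ
Net change: 1.03795055301 − 1 = 0.03795055301 PRZ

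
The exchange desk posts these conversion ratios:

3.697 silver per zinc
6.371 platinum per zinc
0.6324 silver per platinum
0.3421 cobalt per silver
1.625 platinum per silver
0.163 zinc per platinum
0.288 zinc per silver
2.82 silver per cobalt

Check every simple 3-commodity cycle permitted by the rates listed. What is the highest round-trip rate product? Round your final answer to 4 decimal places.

zinc→platinum→silver→zinc: 6.371 × 0.6324 × 0.288 = 1.16036
zinc→silver→platinum→zinc: 3.697 × 1.625 × 0.163 = 0.97924
Maximum is zinc→platinum→silver→zinc at 1.1604; arbitrage exists.

1.1604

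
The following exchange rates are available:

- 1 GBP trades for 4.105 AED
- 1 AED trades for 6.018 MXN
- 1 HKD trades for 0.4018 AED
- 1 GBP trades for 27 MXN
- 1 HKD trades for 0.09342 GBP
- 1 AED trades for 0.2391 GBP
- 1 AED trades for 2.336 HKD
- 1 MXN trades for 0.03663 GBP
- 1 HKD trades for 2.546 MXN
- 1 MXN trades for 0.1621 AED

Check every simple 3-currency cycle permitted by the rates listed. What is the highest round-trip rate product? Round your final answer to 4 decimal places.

MXN→AED→GBP→MXN: 0.1621 × 0.2391 × 27 = 1.04647
MXN→AED→HKD→MXN: 0.1621 × 2.336 × 2.546 = 0.96408
MXN→GBP→AED→MXN: 0.03663 × 4.105 × 6.018 = 0.90490
AED→HKD→GBP→AED: 2.336 × 0.09342 × 4.105 = 0.89583
Maximum is MXN→AED→GBP→MXN at 1.0465; arbitrage exists.

1.0465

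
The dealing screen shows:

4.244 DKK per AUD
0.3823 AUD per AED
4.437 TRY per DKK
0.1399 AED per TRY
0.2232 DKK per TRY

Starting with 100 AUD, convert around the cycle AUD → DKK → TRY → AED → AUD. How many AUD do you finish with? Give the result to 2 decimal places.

100.71

100 AUD × 4.244 = 424.4 DKK
424.4 DKK × 4.437 = 1883.0628 TRY
1883.0628 TRY × 0.1399 = 263.44048572 AED
263.44048572 AED × 0.3823 = 100.713297690756 AUD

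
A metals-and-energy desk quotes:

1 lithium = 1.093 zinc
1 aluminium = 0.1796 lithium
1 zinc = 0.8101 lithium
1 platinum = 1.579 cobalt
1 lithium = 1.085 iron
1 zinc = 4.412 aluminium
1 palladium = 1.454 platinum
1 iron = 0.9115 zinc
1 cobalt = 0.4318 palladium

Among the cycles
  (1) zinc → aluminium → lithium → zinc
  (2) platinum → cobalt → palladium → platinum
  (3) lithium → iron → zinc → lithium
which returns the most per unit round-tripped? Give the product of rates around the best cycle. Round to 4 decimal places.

0.9914

(1) 4.412 × 0.1796 × 1.093 = 0.86609
(2) 1.579 × 0.4318 × 1.454 = 0.99135
(3) 1.085 × 0.9115 × 0.8101 = 0.80117
Highest is cycle (2) at 0.9914 (≤1, no arbitrage).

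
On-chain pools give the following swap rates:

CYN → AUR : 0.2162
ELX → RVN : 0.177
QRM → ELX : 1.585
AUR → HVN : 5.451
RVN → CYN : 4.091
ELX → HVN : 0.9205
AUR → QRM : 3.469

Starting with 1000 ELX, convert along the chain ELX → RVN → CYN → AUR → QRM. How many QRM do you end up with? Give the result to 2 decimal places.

543.08

1000 ELX × 0.177 = 177 RVN
177 RVN × 4.091 = 724.107 CYN
724.107 CYN × 0.2162 = 156.5519334 AUR
156.5519334 AUR × 3.469 = 543.0786569646 QRM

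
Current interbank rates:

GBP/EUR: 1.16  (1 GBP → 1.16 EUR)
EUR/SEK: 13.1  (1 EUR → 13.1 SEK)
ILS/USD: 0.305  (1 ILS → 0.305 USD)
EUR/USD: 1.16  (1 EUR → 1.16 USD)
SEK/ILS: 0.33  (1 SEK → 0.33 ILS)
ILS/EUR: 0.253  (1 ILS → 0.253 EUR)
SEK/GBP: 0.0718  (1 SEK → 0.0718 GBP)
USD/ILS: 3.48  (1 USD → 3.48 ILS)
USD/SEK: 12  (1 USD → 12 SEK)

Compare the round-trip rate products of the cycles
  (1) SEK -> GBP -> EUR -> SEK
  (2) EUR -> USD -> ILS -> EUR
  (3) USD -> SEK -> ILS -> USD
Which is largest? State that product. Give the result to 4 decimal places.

1.2078

(1) 0.0718 × 1.16 × 13.1 = 1.09107
(2) 1.16 × 3.48 × 0.253 = 1.02131
(3) 12 × 0.33 × 0.305 = 1.20780
Highest is cycle (3) at 1.2078 (>1, arbitrage).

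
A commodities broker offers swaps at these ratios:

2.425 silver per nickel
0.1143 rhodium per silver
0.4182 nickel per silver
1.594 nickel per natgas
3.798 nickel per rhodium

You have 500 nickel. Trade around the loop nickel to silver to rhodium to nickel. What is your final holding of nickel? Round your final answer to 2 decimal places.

526.36

500 nickel × 2.425 = 1212.5 silver
1212.5 silver × 0.1143 = 138.58875 rhodium
138.58875 rhodium × 3.798 = 526.3600725 nickel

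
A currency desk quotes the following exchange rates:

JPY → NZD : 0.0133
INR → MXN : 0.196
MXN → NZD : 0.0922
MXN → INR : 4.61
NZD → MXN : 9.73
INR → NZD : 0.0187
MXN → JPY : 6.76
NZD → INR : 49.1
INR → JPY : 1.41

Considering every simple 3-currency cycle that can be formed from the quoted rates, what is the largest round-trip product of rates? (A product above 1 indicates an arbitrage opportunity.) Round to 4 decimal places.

NZD→INR→JPY→NZD: 49.1 × 1.41 × 0.0133 = 0.92077
NZD→INR→MXN→NZD: 49.1 × 0.196 × 0.0922 = 0.88730
NZD→MXN→JPY→NZD: 9.73 × 6.76 × 0.0133 = 0.87480
NZD→MXN→INR→NZD: 9.73 × 4.61 × 0.0187 = 0.83879
Maximum is NZD→INR→JPY→NZD at 0.9208; no arbitrage — every cycle loses value.

0.9208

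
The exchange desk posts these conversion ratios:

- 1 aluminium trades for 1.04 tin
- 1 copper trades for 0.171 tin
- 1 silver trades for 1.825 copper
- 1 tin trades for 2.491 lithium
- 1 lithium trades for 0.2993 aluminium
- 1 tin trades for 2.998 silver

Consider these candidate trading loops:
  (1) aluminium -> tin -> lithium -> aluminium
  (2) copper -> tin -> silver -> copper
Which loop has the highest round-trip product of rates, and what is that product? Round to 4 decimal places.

(1) 1.04 × 2.491 × 0.2993 = 0.77538
(2) 0.171 × 2.998 × 1.825 = 0.93560
Highest is cycle (2) at 0.9356 (≤1, no arbitrage).

0.9356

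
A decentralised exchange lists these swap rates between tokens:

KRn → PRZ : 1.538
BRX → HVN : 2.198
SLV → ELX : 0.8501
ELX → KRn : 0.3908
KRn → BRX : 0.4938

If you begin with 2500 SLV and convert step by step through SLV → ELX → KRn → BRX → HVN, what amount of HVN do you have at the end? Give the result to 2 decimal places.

901.45

2500 SLV × 0.8501 = 2125.25 ELX
2125.25 ELX × 0.3908 = 830.5477 KRn
830.5477 KRn × 0.4938 = 410.12445426 BRX
410.12445426 BRX × 2.198 = 901.45355046348 HVN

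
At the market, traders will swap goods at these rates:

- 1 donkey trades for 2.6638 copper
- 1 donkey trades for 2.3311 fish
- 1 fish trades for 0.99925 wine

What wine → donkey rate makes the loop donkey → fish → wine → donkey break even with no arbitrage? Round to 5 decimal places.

Known legs of the cycle: 2.3311 × 0.99925 = 2.329351675
For no arbitrage the full-cycle product must be 1, so the missing rate is 1 / 2.329351675 ≈ 0.4293040.

0.42930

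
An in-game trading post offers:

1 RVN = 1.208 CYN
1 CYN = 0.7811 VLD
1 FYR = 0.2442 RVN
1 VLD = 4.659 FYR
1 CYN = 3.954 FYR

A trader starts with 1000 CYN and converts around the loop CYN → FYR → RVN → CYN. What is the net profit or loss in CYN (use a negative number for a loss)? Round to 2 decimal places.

166.40

1000 CYN × 3.954 = 3954 FYR
3954 FYR × 0.2442 = 965.5668 RVN
965.5668 RVN × 1.208 = 1166.4046944 CYN
Net change: 1166.4046944 − 1000 = 166.4046944 CYN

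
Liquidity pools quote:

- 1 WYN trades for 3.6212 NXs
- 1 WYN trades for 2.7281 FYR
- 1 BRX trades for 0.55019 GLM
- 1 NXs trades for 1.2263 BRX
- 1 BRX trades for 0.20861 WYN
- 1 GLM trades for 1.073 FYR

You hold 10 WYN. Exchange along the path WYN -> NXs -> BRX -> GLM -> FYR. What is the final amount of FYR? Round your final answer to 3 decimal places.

10 WYN × 3.6212 = 36.212 NXs
36.212 NXs × 1.2263 = 44.4067756 BRX
44.4067756 BRX × 0.55019 = 24.432163867364 GLM
24.432163867364 GLM × 1.073 = 26.215711829681572 FYR

26.216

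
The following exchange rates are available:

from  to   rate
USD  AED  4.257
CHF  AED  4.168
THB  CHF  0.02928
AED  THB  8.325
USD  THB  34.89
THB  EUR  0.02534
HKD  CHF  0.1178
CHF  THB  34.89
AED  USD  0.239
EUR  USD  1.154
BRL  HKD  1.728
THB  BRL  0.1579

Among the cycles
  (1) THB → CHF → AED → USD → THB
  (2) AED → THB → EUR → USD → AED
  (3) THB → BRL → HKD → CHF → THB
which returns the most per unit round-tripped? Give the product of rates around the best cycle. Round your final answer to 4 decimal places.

(1) 0.02928 × 4.168 × 0.239 × 34.89 = 1.01765
(2) 8.325 × 0.02534 × 1.154 × 4.257 = 1.03634
(3) 0.1579 × 1.728 × 0.1178 × 34.89 = 1.12143
Highest is cycle (3) at 1.1214 (>1, arbitrage).

1.1214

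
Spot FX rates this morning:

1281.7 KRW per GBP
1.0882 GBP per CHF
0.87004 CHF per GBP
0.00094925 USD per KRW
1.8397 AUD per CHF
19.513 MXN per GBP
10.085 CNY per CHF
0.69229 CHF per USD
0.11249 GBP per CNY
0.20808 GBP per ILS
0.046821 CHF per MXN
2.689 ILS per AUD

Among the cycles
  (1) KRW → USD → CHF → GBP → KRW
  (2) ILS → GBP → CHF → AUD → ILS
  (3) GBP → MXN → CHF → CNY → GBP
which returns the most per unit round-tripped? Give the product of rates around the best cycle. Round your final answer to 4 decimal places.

(1) 0.00094925 × 0.69229 × 1.0882 × 1281.7 = 0.91657
(2) 0.20808 × 0.87004 × 1.8397 × 2.689 = 0.89559
(3) 19.513 × 0.046821 × 10.085 × 0.11249 = 1.03646
Highest is cycle (3) at 1.0365 (>1, arbitrage).

1.0365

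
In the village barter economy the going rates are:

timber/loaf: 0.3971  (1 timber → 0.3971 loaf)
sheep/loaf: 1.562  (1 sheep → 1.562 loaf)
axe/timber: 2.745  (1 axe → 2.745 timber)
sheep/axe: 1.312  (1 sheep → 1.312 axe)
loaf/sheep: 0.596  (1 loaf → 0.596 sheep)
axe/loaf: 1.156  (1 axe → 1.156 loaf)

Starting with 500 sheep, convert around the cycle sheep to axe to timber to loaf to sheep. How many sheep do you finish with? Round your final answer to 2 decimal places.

426.18

500 sheep × 1.312 = 656 axe
656 axe × 2.745 = 1800.72 timber
1800.72 timber × 0.3971 = 715.065912 loaf
715.065912 loaf × 0.596 = 426.179283552 sheep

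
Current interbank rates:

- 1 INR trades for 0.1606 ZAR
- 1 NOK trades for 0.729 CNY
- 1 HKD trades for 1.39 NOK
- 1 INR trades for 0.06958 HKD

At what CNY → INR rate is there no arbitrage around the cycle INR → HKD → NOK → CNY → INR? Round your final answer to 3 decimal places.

Known legs of the cycle: 0.06958 × 1.39 × 0.729 = 0.0705061098
For no arbitrage the full-cycle product must be 1, so the missing rate is 1 / 0.0705061098 ≈ 14.18317.

14.183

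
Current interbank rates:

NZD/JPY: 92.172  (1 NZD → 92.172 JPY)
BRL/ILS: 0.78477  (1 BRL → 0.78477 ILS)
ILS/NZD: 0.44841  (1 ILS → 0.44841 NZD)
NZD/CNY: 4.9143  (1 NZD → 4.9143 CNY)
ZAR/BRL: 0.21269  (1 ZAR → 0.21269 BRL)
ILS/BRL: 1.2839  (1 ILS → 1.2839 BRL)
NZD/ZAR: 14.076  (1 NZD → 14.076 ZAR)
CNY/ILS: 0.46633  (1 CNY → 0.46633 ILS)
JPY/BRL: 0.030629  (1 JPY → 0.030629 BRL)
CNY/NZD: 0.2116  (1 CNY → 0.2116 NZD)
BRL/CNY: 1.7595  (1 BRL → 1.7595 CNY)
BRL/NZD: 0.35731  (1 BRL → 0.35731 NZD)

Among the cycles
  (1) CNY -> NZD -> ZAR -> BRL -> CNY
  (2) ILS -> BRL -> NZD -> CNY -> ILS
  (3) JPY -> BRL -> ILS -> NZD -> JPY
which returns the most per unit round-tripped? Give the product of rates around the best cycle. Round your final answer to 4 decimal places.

(1) 0.2116 × 14.076 × 0.21269 × 1.7595 = 1.11463
(2) 1.2839 × 0.35731 × 4.9143 × 0.46633 = 1.05131
(3) 0.030629 × 0.78477 × 0.44841 × 92.172 = 0.99346
Highest is cycle (1) at 1.1146 (>1, arbitrage).

1.1146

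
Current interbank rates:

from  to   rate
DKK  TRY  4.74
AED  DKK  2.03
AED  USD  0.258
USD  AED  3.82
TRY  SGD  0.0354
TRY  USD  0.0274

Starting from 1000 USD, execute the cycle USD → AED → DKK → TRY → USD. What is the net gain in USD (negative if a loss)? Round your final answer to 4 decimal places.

7.1364

1000 USD × 3.82 = 3820 AED
3820 AED × 2.03 = 7754.6 DKK
7754.6 DKK × 4.74 = 36756.804 TRY
36756.804 TRY × 0.0274 = 1007.1364296 USD
Net change: 1007.1364296 − 1000 = 7.1364296 USD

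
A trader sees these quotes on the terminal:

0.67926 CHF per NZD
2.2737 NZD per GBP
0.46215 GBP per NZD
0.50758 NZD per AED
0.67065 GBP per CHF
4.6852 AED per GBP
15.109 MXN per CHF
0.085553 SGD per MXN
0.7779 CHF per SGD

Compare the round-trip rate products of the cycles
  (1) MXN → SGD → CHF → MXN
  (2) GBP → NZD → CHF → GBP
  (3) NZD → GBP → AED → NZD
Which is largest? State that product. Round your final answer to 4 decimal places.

(1) 0.085553 × 0.7779 × 15.109 = 1.00553
(2) 2.2737 × 0.67926 × 0.67065 = 1.03577
(3) 0.46215 × 4.6852 × 0.50758 = 1.09905
Highest is cycle (3) at 1.0990 (>1, arbitrage).

1.0990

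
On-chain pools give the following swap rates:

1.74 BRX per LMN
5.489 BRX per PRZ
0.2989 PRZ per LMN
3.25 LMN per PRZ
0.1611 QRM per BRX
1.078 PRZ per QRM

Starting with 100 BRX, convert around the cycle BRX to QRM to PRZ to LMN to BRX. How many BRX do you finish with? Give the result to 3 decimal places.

98.208

100 BRX × 0.1611 = 16.11 QRM
16.11 QRM × 1.078 = 17.36658 PRZ
17.36658 PRZ × 3.25 = 56.441385 LMN
56.441385 LMN × 1.74 = 98.2080099 BRX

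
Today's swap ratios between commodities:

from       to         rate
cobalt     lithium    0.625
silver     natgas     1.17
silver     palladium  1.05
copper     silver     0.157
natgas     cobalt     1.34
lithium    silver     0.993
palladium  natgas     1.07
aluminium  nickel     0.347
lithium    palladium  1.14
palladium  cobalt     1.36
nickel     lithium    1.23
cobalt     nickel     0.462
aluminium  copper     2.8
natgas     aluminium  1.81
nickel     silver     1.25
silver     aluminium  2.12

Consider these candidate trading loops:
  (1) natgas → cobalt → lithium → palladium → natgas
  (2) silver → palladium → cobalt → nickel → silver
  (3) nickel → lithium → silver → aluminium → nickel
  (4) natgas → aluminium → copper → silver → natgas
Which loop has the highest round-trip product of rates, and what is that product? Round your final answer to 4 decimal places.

(1) 1.34 × 0.625 × 1.14 × 1.07 = 1.02158
(2) 1.05 × 1.36 × 0.462 × 1.25 = 0.82467
(3) 1.23 × 0.993 × 2.12 × 0.347 = 0.89850
(4) 1.81 × 2.8 × 0.157 × 1.17 = 0.93094
Highest is cycle (1) at 1.0216 (>1, arbitrage).

1.0216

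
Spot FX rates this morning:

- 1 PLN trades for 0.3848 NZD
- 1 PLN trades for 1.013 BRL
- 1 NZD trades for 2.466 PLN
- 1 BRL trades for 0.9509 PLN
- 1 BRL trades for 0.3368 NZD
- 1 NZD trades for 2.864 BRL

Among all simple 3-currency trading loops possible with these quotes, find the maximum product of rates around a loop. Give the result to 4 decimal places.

PLN→NZD→BRL→PLN: 0.3848 × 2.864 × 0.9509 = 1.04796
PLN→BRL→NZD→PLN: 1.013 × 0.3368 × 2.466 = 0.84135
Maximum is PLN→NZD→BRL→PLN at 1.0480; arbitrage exists.

1.0480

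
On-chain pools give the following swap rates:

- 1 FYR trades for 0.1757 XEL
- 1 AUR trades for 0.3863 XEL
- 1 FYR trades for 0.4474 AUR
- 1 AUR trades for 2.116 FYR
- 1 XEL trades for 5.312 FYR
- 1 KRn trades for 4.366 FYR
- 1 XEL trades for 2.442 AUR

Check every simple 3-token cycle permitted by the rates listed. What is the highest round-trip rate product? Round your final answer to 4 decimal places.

XEL→FYR→AUR→XEL: 5.312 × 0.4474 × 0.3863 = 0.91808
XEL→AUR→FYR→XEL: 2.442 × 2.116 × 0.1757 = 0.90789
Maximum is XEL→FYR→AUR→XEL at 0.9181; no arbitrage — every cycle loses value.

0.9181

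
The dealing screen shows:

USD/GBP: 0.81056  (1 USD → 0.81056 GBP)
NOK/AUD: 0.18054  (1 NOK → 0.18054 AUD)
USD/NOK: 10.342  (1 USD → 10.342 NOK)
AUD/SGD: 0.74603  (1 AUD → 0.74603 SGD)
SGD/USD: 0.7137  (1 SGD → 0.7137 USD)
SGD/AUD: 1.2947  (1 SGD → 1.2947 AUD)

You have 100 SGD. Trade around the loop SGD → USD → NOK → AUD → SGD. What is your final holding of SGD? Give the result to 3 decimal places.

100 SGD × 0.7137 = 71.37 USD
71.37 USD × 10.342 = 738.10854 NOK
738.10854 NOK × 0.18054 = 133.2581158116 AUD
133.2581158116 AUD × 0.74603 = 99.414552138927948 SGD

99.415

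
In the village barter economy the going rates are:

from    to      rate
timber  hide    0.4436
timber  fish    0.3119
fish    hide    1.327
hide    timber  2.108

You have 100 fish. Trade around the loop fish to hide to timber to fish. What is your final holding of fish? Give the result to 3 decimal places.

87.248

100 fish × 1.327 = 132.7 hide
132.7 hide × 2.108 = 279.7316 timber
279.7316 timber × 0.3119 = 87.24828604 fish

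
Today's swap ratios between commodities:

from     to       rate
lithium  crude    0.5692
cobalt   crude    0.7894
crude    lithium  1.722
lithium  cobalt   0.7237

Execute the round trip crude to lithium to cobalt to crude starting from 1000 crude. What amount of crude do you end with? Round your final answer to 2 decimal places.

983.76

1000 crude × 1.722 = 1722 lithium
1722 lithium × 0.7237 = 1246.2114 cobalt
1246.2114 cobalt × 0.7894 = 983.75927916 crude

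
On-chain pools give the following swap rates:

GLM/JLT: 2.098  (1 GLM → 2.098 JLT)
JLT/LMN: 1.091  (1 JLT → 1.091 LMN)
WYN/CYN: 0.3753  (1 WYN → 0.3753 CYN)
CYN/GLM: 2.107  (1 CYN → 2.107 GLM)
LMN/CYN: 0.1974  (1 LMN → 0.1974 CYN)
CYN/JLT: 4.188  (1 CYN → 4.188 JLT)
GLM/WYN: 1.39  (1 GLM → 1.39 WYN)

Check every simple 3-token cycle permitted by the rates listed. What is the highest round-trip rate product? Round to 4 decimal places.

1.0992

WYN→CYN→GLM→WYN: 0.3753 × 2.107 × 1.39 = 1.09915
JLT→LMN→CYN→JLT: 1.091 × 0.1974 × 4.188 = 0.90194
Maximum is WYN→CYN→GLM→WYN at 1.0992; arbitrage exists.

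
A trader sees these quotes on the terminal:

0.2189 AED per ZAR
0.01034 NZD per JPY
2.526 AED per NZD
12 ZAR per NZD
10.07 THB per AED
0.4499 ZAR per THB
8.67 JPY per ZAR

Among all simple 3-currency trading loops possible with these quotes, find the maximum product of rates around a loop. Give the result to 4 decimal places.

NZD→ZAR→JPY→NZD: 12 × 8.67 × 0.01034 = 1.07577
AED→THB→ZAR→AED: 10.07 × 0.4499 × 0.2189 = 0.99172
Maximum is NZD→ZAR→JPY→NZD at 1.0758; arbitrage exists.

1.0758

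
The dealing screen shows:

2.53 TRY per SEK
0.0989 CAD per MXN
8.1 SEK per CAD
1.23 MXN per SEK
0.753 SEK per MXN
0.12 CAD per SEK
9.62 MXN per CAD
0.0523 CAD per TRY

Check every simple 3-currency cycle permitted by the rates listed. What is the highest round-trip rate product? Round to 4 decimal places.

CAD→SEK→TRY→CAD: 8.1 × 2.53 × 0.0523 = 1.07178
MXN→CAD→SEK→MXN: 0.0989 × 8.1 × 1.23 = 0.98534
MXN→SEK→CAD→MXN: 0.753 × 0.12 × 9.62 = 0.86926
Maximum is CAD→SEK→TRY→CAD at 1.0718; arbitrage exists.

1.0718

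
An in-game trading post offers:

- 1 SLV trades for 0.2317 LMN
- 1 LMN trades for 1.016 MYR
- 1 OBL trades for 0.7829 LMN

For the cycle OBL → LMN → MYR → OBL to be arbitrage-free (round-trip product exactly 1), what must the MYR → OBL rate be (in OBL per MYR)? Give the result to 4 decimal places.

Known legs of the cycle: 0.7829 × 1.016 = 0.7954264
For no arbitrage the full-cycle product must be 1, so the missing rate is 1 / 0.7954264 ≈ 1.257187.

1.2572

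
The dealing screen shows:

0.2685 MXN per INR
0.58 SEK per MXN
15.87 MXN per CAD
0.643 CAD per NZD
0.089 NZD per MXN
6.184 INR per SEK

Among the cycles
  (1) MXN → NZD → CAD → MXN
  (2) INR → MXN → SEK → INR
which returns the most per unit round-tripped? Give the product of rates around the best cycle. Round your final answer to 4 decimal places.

0.9630

(1) 0.089 × 0.643 × 15.87 = 0.90819
(2) 0.2685 × 0.58 × 6.184 = 0.96303
Highest is cycle (2) at 0.9630 (≤1, no arbitrage).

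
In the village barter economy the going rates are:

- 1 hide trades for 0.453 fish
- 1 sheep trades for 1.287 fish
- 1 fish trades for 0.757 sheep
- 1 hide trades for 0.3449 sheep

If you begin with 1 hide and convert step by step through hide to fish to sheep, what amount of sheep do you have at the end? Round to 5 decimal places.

1 hide × 0.453 = 0.453 fish
0.453 fish × 0.757 = 0.342921 sheep

0.34292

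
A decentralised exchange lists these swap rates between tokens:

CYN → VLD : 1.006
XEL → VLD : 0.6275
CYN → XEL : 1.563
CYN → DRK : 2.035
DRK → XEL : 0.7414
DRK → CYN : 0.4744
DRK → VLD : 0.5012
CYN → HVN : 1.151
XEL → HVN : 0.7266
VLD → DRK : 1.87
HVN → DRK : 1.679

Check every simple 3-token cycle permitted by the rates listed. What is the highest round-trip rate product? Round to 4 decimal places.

0.9168

HVN→DRK→CYN→HVN: 1.679 × 0.4744 × 1.151 = 0.91679
HVN→DRK→XEL→HVN: 1.679 × 0.7414 × 0.7266 = 0.90448
VLD→DRK→CYN→VLD: 1.87 × 0.4744 × 1.006 = 0.89245
XEL→VLD→DRK→XEL: 0.6275 × 1.87 × 0.7414 = 0.86998
Maximum is HVN→DRK→CYN→HVN at 0.9168; no arbitrage — every cycle loses value.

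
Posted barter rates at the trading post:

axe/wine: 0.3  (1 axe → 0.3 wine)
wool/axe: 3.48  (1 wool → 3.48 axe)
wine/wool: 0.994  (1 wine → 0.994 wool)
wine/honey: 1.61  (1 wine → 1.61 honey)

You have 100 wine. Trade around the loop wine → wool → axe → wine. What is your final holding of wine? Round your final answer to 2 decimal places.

100 wine × 0.994 = 99.4 wool
99.4 wool × 3.48 = 345.912 axe
345.912 axe × 0.3 = 103.7736 wine

103.77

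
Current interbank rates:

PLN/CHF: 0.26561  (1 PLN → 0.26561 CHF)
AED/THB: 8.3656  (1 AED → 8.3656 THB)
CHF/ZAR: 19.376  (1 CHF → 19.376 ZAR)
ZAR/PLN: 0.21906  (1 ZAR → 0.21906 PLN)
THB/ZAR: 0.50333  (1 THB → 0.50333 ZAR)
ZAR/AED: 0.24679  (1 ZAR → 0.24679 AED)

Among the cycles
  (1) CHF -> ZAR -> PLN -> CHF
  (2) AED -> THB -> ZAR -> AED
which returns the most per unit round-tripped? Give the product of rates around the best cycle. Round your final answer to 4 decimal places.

(1) 19.376 × 0.21906 × 0.26561 = 1.12738
(2) 8.3656 × 0.50333 × 0.24679 = 1.03915
Highest is cycle (1) at 1.1274 (>1, arbitrage).

1.1274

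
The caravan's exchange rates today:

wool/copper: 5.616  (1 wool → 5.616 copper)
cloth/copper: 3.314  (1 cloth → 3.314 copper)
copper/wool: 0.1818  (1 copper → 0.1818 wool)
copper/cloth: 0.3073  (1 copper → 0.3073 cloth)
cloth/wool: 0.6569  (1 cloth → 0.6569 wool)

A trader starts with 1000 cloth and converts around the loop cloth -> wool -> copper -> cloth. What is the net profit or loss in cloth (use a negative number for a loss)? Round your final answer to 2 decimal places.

133.68

1000 cloth × 0.6569 = 656.9 wool
656.9 wool × 5.616 = 3689.1504 copper
3689.1504 copper × 0.3073 = 1133.67591792 cloth
Net change: 1133.67591792 − 1000 = 133.67591792 cloth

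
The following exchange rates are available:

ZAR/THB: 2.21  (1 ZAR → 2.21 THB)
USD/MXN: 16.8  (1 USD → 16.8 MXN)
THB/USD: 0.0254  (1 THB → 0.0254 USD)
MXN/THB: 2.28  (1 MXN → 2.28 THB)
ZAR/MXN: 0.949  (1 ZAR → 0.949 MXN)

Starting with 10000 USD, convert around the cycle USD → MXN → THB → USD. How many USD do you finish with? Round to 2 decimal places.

9729.22

10000 USD × 16.8 = 168000 MXN
168000 MXN × 2.28 = 383040 THB
383040 THB × 0.0254 = 9729.216 USD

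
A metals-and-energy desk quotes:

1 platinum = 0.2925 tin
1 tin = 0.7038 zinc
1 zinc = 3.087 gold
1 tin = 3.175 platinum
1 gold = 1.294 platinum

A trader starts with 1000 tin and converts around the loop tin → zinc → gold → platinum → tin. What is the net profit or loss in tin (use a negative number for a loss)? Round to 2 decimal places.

1000 tin × 0.7038 = 703.8 zinc
703.8 zinc × 3.087 = 2172.6306 gold
2172.6306 gold × 1.294 = 2811.3839964 platinum
2811.3839964 platinum × 0.2925 = 822.329818947 tin
Net change: 822.329818947 − 1000 = -177.670181053 tin

-177.67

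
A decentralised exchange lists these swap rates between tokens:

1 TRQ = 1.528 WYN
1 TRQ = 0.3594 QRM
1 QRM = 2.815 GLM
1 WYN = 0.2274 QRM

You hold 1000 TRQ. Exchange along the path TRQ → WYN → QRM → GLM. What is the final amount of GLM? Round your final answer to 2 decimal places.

1000 TRQ × 1.528 = 1528 WYN
1528 WYN × 0.2274 = 347.4672 QRM
347.4672 QRM × 2.815 = 978.120168 GLM

978.12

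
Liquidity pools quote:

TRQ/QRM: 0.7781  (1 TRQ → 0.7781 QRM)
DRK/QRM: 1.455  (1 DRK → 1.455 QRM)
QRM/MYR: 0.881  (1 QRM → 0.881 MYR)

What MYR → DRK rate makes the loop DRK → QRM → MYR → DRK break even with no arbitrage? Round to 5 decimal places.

0.78012

Known legs of the cycle: 1.455 × 0.881 = 1.281855
For no arbitrage the full-cycle product must be 1, so the missing rate is 1 / 1.281855 ≈ 0.7801194.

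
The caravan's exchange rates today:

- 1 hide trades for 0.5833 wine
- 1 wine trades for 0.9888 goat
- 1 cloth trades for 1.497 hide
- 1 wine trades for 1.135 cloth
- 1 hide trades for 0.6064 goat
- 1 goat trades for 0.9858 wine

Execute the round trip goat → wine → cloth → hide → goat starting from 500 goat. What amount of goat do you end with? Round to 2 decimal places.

507.85

500 goat × 0.9858 = 492.9 wine
492.9 wine × 1.135 = 559.4415 cloth
559.4415 cloth × 1.497 = 837.4839255 hide
837.4839255 hide × 0.6064 = 507.8502524232 goat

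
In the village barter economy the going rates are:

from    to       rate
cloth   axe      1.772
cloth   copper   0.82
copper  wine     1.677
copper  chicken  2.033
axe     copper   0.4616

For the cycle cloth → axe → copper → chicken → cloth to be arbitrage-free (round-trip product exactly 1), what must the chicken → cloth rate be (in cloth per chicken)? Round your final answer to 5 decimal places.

0.60136

Known legs of the cycle: 1.772 × 0.4616 × 2.033 = 1.6629029216
For no arbitrage the full-cycle product must be 1, so the missing rate is 1 / 1.6629029216 ≈ 0.6013580.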